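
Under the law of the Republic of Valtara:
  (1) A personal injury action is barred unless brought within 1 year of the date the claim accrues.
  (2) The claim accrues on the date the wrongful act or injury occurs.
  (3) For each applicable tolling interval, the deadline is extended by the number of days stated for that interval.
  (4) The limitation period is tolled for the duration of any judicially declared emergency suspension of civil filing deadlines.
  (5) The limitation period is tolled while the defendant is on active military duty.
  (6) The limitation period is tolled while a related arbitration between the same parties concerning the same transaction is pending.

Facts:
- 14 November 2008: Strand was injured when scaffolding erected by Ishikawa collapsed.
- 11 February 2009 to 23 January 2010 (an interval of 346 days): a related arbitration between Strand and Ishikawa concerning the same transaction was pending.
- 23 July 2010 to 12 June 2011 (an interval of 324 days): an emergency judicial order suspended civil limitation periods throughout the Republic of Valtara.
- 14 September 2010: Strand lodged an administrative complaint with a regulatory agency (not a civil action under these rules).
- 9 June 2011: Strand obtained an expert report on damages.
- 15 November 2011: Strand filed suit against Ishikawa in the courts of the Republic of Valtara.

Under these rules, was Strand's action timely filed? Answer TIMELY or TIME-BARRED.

The claim accrued on 14 November 2008, when the wrongful act occurred.
Adding the 1 year base period to 14 November 2008 gives a deadline of 14 November 2009, before any tolling.
Because the pending related arbitration ran from 11 February 2009 to 23 January 2010, the deadline is extended by 346 days to 26 October 2010.
Because the emergency suspension of filing deadlines ran from 23 July 2010 to 12 June 2011, the deadline is extended by 324 days to 15 September 2011.
None of the other events listed affects the running of the period under the stated rules.
Filing on 15 November 2011 missed the 15 September 2011 deadline — the action is time-barred.

TIME-BARRED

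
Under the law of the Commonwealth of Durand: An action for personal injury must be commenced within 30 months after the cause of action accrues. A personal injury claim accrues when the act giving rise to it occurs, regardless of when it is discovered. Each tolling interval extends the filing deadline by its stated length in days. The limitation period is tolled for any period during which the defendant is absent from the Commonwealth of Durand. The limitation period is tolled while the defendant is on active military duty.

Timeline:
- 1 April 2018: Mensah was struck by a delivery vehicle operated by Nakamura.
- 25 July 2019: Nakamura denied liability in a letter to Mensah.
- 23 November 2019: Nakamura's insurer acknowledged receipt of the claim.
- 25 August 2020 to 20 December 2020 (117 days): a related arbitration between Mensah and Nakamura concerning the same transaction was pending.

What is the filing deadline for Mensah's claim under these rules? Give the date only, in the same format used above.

The claim accrued on 1 April 2018, when the wrongful act occurred.
30 months from 1 April 2018 is 1 October 2020.
Although a pending arbitration ran from 25 August 2020 to 20 December 2020, the stated rules do not make that a tolling event, so it is disregarded.
The other events in the timeline have no effect on the limitation period under the stated rules.

1 October 2020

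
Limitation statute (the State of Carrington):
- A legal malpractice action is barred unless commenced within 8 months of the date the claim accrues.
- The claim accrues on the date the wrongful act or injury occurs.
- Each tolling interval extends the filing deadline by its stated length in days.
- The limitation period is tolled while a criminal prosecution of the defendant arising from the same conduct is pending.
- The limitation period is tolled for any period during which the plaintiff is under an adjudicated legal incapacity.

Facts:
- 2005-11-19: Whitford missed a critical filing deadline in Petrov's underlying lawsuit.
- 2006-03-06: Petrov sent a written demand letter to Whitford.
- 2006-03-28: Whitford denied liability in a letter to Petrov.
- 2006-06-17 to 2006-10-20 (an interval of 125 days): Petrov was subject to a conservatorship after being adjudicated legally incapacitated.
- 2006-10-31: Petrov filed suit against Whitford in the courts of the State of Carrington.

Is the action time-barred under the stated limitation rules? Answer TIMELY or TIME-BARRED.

TIMELY

The claim accrued on 2005-11-19, the date of the act.
The untolled deadline — 8 months after 2005-11-19 — is 2006-07-19.
The plaintiff's legal incapacity from 2006-06-17 to 2006-10-20 tolled the period for 125 days, extending the deadline to 2006-11-21.
The other events in the timeline have no effect on the limitation period under the stated rules.
Filing on 2006-10-31 beat the 2006-11-21 deadline — the action is timely.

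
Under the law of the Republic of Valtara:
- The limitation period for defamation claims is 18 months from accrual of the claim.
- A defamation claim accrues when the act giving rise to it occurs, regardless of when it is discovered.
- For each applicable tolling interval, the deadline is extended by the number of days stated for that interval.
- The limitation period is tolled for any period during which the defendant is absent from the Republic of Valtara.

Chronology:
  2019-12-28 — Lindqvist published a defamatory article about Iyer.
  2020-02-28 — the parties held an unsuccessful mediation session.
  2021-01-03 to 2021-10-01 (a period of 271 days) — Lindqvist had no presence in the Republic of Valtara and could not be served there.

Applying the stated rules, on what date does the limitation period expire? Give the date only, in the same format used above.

2022-03-26

The claim accrued on 2019-12-28, when the wrongful act occurred.
18 months from 2019-12-28 is 2021-06-28.
Because the defendant's absence from the jurisdiction ran from 2021-01-03 to 2021-10-01, the deadline is extended by 271 days to 2022-03-26.
The other events in the timeline have no effect on the limitation period under the stated rules.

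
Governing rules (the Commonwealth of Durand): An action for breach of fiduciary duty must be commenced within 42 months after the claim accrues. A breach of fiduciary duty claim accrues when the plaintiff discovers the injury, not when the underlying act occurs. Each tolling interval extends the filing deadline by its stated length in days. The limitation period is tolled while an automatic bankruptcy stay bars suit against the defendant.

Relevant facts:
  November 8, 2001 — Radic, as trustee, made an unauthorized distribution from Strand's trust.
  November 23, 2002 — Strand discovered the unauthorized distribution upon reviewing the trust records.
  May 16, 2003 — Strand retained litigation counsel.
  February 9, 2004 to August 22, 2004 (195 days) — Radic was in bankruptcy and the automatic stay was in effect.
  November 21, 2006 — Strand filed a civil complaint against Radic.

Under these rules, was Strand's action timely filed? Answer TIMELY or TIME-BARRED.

Accrual is tied to discovery, so the period began on November 23, 2002 rather than on November 8, 2001 when the act occurred.
The untolled deadline — 42 months after November 23, 2002 — is May 23, 2006.
The period was tolled for 195 days by the automatic bankruptcy stay (February 9, 2004 to August 22, 2004), pushing the deadline to December 4, 2006.
None of the other events listed affects the running of the period under the stated rules.
The November 21, 2006 filing precedes the December 4, 2006 deadline; the claim is timely.

TIMELY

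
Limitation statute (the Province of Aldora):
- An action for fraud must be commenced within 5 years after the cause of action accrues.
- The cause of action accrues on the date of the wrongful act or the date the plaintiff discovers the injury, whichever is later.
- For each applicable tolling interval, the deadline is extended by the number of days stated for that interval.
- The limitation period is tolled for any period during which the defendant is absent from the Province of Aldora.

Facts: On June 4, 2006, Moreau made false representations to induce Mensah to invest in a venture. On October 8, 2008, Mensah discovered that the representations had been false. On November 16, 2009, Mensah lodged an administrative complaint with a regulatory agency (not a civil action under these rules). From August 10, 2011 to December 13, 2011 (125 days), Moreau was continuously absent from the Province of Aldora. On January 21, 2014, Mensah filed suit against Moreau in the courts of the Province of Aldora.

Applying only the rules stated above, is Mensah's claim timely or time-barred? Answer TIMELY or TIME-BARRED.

Taking the later of the act (June 4, 2006) and discovery (October 8, 2008), the claim accrued on October 8, 2008.
The untolled deadline — 5 years after October 8, 2008 — is October 8, 2013.
Because the defendant's absence from the jurisdiction ran from August 10, 2011 to December 13, 2011, the deadline is extended by 125 days to February 10, 2014.
None of the other events listed affects the running of the period under the stated rules.
Mensah filed on January 21, 2014, before the February 10, 2014 deadline, so the action is timely.

TIMELY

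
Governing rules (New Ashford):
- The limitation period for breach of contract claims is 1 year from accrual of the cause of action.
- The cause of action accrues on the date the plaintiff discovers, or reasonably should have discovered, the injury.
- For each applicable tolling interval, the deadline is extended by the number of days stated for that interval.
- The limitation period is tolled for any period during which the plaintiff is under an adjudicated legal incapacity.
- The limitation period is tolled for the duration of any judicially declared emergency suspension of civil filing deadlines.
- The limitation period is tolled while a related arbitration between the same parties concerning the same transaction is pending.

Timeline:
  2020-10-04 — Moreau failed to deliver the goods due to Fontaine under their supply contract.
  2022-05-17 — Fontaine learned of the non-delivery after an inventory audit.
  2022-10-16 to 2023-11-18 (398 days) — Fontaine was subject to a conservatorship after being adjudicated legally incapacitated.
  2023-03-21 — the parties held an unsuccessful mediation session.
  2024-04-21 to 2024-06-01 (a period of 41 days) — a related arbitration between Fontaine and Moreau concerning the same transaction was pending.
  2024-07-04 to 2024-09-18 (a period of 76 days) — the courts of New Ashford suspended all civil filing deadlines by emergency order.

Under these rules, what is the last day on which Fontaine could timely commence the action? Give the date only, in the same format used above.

Under the discovery rule, the claim accrued on 2022-05-17, when Fontaine discovered the injury — not on the 2020-10-04 date of the underlying act.
1 year from 2022-05-17 is 2023-05-17.
The plaintiff's legal incapacity from 2022-10-16 to 2023-11-18 tolled the period for 398 days, extending the deadline to 2024-06-18.
Because the pending related arbitration ran from 2024-04-21 to 2024-06-01, the deadline is extended by 41 days to 2024-07-29.
Because the emergency suspension of filing deadlines ran from 2024-07-04 to 2024-09-18, the deadline is extended by 76 days to 2024-10-13.
None of the other events listed affects the running of the period under the stated rules.

2024-10-13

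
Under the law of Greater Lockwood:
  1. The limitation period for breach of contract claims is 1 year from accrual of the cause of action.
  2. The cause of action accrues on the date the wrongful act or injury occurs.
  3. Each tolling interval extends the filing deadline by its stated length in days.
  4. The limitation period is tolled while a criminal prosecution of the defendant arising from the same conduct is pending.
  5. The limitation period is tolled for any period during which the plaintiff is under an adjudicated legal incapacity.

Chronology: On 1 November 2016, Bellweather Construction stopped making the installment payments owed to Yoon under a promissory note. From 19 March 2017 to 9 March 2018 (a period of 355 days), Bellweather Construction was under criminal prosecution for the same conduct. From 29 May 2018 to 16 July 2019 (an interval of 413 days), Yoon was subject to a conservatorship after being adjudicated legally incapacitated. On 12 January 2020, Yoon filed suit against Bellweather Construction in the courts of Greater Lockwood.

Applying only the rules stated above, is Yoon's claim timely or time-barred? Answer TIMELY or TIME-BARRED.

The claim accrued on 1 November 2016, when the wrongful act occurred.
1 year from 1 November 2016 is 1 November 2017.
Because the pending criminal prosecution ran from 19 March 2017 to 9 March 2018, the deadline is extended by 355 days to 22 October 2018.
Because the plaintiff's legal incapacity ran from 29 May 2018 to 16 July 2019, the deadline is extended by 413 days to 9 December 2019.
Yoon filed on 12 January 2020, after the 9 December 2019 deadline, so the action is time-barred.

TIME-BARRED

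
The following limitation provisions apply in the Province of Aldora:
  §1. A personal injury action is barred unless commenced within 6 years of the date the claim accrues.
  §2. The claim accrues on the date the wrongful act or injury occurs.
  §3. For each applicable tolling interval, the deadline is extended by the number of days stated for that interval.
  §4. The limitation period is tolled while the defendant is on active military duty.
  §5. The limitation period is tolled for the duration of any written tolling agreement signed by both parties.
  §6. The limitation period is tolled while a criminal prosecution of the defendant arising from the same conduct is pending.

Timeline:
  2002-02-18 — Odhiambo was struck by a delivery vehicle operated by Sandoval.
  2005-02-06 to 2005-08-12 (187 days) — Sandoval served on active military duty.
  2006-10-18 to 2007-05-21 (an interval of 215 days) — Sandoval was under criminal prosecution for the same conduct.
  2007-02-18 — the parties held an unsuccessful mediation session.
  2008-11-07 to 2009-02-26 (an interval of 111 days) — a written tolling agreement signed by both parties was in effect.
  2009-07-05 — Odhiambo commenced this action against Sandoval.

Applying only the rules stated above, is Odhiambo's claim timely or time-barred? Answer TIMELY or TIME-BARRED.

The claim accrued on 2002-02-18, the date of the act.
Adding the 6 years base period to 2002-02-18 gives a deadline of 2008-02-18, before any tolling.
Because the defendant's active military service ran from 2005-02-06 to 2005-08-12, the deadline is extended by 187 days to 2008-08-23.
The period was tolled for 215 days by the pending criminal prosecution (2006-10-18 to 2007-05-21), pushing the deadline to 2009-03-26.
The period was tolled for 111 days by the written tolling agreement (2008-11-07 to 2009-02-26), pushing the deadline to 2009-07-15.
None of the other events listed affects the running of the period under the stated rules.
Filing on 2009-07-05 beat the 2009-07-15 deadline — the action is timely.

TIMELY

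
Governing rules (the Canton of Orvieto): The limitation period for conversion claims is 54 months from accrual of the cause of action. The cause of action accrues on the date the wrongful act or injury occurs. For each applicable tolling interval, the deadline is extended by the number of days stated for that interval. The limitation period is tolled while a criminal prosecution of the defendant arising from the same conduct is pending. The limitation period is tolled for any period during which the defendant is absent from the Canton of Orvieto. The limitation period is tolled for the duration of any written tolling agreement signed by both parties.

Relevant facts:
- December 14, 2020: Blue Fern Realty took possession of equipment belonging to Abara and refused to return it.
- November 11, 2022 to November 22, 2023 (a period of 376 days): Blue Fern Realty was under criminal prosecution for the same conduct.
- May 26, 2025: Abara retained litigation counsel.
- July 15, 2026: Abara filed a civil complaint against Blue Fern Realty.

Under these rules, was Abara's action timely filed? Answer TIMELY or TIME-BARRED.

The claim accrued on December 14, 2020, when the wrongful act occurred.
Adding the 54 months base period to December 14, 2020 gives a deadline of June 14, 2025, before any tolling.
The pending criminal prosecution from November 11, 2022 to November 22, 2023 tolled the period for 376 days, extending the deadline to June 25, 2026.
The other events in the timeline have no effect on the limitation period under the stated rules.
Abara filed on July 15, 2026, after the June 25, 2026 deadline, so the action is time-barred.

TIME-BARRED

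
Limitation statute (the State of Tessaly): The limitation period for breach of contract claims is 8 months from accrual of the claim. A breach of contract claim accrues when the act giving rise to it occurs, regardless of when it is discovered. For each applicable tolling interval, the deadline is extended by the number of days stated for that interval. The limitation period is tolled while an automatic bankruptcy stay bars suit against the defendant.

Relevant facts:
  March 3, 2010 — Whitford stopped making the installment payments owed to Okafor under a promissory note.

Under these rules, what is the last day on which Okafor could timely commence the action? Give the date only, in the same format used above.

The claim accrued on March 3, 2010, when the wrongful act occurred.
Adding the 8 months base period to March 3, 2010 gives a deadline of November 3, 2010, before any tolling.

November 3, 2010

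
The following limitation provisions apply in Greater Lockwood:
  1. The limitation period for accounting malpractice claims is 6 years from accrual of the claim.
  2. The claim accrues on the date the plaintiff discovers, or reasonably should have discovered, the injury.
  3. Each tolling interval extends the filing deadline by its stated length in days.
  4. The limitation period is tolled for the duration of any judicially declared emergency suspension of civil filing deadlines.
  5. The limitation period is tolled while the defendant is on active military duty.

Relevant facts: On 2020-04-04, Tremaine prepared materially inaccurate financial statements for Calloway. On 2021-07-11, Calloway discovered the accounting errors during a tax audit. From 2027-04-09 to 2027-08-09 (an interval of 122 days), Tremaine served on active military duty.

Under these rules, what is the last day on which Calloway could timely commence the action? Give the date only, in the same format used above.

2027-11-10

Under the discovery rule, the claim accrued on 2021-07-11, when Calloway discovered the injury — not on the 2020-04-04 date of the underlying act.
6 years from 2021-07-11 is 2027-07-11.
The period was tolled for 122 days by the defendant's active military service (2027-04-09 to 2027-08-09), pushing the deadline to 2027-11-10.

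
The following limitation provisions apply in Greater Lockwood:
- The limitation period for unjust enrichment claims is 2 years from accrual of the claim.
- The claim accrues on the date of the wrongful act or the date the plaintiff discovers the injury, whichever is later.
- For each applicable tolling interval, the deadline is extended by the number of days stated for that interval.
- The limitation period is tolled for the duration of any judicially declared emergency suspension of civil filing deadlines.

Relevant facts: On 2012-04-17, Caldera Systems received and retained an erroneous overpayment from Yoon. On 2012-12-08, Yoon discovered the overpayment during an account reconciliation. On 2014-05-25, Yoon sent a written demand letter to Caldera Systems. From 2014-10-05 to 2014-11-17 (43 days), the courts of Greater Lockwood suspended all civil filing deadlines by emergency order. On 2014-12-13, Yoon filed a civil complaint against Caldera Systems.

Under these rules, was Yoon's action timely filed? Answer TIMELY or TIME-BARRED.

TIMELY

Taking the later of the act (2012-04-17) and discovery (2012-12-08), the claim accrued on 2012-12-08.
The untolled deadline — 2 years after 2012-12-08 — is 2014-12-08.
The emergency suspension of filing deadlines from 2014-10-05 to 2014-11-17 tolled the period for 43 days, extending the deadline to 2015-01-20.
The other events in the timeline have no effect on the limitation period under the stated rules.
Yoon filed on 2014-12-13, before the 2015-01-20 deadline, so the action is timely.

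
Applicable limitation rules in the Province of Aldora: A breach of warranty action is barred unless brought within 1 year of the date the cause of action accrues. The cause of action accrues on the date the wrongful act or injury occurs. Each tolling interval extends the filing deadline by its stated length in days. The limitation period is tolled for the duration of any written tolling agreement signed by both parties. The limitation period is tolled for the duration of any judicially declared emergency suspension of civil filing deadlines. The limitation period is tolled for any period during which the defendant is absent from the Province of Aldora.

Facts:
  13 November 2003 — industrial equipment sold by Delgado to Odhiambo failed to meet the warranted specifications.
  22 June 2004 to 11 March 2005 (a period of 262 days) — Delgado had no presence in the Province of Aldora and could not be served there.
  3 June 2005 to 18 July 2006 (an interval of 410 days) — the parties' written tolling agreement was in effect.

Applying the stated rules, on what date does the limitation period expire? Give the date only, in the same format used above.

The limitation period began to run on 13 November 2003.
1 year from 13 November 2003 is 13 November 2004.
The period was tolled for 262 days by the defendant's absence from the jurisdiction (22 June 2004 to 11 March 2005), pushing the deadline to 2 August 2005.
The written tolling agreement from 3 June 2005 to 18 July 2006 tolled the period for 410 days, extending the deadline to 16 September 2006.

16 September 2006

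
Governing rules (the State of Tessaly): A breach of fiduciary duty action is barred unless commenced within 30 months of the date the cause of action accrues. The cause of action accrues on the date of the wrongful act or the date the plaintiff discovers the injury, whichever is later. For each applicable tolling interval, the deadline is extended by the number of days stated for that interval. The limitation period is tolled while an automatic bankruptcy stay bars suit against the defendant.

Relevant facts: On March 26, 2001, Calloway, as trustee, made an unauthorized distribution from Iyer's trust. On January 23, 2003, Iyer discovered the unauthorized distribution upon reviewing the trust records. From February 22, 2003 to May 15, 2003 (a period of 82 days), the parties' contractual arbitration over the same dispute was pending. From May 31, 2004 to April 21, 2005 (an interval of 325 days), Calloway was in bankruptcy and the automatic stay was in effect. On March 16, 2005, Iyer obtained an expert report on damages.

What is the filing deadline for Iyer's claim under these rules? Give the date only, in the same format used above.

The claim accrued on January 23, 2003 — the later of the March 26, 2001 act and the January 23, 2003 discovery.
Adding the 30 months base period to January 23, 2003 gives a deadline of July 23, 2005, before any tolling.
The period was tolled for 325 days by the automatic bankruptcy stay (May 31, 2004 to April 21, 2005), pushing the deadline to June 13, 2006.
No stated provision tolls the period for a pending arbitration, so the interval from February 22, 2003 to May 15, 2003 has no effect on the deadline.
The other events in the timeline have no effect on the limitation period under the stated rules.

June 13, 2006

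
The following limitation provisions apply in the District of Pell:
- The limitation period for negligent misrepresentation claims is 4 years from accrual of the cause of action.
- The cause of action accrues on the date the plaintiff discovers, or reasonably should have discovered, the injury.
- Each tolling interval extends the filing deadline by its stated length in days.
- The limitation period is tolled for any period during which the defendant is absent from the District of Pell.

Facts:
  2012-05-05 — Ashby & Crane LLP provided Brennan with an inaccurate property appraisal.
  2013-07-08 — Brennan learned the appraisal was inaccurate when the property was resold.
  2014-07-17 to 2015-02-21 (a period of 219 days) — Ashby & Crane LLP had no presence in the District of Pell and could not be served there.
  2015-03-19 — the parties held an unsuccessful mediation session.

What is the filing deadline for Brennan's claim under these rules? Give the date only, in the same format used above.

2018-02-12

Accrual is tied to discovery, so the period began on 2013-07-08 rather than on 2012-05-05 when the act occurred.
Adding the 4 years base period to 2013-07-08 gives a deadline of 2017-07-08, before any tolling.
The period was tolled for 219 days by the defendant's absence from the jurisdiction (2014-07-17 to 2015-02-21), pushing the deadline to 2018-02-12.
None of the other events listed affects the running of the period under the stated rules.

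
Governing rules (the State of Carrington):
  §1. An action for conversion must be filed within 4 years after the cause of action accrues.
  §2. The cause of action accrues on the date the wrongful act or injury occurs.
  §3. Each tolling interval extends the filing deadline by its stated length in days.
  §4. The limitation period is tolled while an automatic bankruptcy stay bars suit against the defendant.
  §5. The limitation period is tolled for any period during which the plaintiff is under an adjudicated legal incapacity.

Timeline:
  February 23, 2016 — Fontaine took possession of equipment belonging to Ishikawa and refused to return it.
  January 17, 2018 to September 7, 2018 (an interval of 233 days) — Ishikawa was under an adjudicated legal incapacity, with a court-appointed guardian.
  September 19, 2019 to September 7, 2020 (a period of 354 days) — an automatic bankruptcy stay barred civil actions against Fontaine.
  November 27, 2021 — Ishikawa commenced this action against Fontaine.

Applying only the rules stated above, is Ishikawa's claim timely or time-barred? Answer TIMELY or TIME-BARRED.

TIME-BARRED

The cause of action accrued on February 23, 2016, the date of the act.
The untolled deadline — 4 years after February 23, 2016 — is February 23, 2020.
The plaintiff's legal incapacity from January 17, 2018 to September 7, 2018 tolled the period for 233 days, extending the deadline to October 13, 2020.
Because the automatic bankruptcy stay ran from September 19, 2019 to September 7, 2020, the deadline is extended by 354 days to October 2, 2021.
Filing on November 27, 2021 missed the October 2, 2021 deadline — the action is time-barred.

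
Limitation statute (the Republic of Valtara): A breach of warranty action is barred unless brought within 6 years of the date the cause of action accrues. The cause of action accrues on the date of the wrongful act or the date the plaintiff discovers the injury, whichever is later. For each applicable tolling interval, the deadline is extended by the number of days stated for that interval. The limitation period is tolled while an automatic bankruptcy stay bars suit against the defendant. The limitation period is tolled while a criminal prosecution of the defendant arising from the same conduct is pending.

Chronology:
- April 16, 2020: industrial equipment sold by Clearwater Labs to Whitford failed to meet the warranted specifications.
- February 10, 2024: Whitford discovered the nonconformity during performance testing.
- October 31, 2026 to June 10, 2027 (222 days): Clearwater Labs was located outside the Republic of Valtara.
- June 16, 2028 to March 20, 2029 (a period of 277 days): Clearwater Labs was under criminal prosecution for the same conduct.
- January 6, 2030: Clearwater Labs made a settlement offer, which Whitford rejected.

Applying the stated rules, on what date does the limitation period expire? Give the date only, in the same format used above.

November 14, 2030

Because discovery on February 10, 2024 post-dates the April 16, 2020 act, accrual under the later-of rule falls on February 10, 2024.
The untolled deadline — 6 years after February 10, 2024 — is February 10, 2030.
Because the pending criminal prosecution ran from June 16, 2028 to March 20, 2029, the deadline is extended by 277 days to November 14, 2030.
No stated provision tolls the period for the defendant's absence, so the interval from October 31, 2026 to June 10, 2027 has no effect on the deadline.
Nothing else in the chronology tolls or restarts the period.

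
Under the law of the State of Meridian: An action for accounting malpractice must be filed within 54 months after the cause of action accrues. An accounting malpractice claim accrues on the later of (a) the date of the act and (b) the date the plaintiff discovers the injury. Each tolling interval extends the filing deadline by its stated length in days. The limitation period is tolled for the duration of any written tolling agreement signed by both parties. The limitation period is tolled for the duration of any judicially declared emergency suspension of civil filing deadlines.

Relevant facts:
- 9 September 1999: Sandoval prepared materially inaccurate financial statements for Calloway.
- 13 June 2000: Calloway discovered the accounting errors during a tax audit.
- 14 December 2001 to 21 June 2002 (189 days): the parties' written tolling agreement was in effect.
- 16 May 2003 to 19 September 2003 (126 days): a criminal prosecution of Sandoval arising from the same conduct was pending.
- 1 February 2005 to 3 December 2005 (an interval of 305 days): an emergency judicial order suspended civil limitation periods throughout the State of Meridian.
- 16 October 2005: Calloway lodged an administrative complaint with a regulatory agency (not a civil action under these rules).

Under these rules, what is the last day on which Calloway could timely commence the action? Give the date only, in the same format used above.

Taking the later of the act (9 September 1999) and discovery (13 June 2000), the claim accrued on 13 June 2000.
Adding the 54 months base period to 13 June 2000 gives a deadline of 13 December 2004, before any tolling.
Because the written tolling agreement ran from 14 December 2001 to 21 June 2002, the deadline is extended by 189 days to 20 June 2005.
The period was tolled for 305 days by the emergency suspension of filing deadlines (1 February 2005 to 3 December 2005), pushing the deadline to 21 April 2006.
The pending criminal prosecution from 16 May 2003 to 19 September 2003 does not toll the period, because no stated rule makes a criminal prosecution a tolling event.
None of the other events listed affects the running of the period under the stated rules.

21 April 2006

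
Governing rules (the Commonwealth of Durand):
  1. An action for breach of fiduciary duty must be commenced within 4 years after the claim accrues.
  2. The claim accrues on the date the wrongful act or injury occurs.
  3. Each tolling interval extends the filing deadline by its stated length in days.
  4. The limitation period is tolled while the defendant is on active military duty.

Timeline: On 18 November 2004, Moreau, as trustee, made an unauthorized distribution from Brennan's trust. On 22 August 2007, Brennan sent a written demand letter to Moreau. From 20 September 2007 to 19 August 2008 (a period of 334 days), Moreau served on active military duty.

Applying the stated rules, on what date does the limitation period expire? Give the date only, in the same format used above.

18 October 2009

The claim accrued on 18 November 2004, the date of the act.
4 years from 18 November 2004 is 18 November 2008.
The period was tolled for 334 days by the defendant's active military service (20 September 2007 to 19 August 2008), pushing the deadline to 18 October 2009.
None of the other events listed affects the running of the period under the stated rules.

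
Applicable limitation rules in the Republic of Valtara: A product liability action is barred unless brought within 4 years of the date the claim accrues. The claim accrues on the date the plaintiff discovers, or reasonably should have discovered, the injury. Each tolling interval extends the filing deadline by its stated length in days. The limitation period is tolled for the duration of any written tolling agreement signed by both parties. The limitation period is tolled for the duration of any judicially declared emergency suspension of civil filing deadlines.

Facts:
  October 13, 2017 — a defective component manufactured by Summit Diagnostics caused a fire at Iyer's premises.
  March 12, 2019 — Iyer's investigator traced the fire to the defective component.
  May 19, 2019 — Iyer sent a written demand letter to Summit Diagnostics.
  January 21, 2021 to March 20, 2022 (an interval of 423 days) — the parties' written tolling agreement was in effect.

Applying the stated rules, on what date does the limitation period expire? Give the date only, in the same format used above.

Accrual is tied to discovery, so the period began on March 12, 2019 rather than on October 13, 2017 when the act occurred.
The untolled deadline — 4 years after March 12, 2019 — is March 12, 2023.
The written tolling agreement from January 21, 2021 to March 20, 2022 tolled the period for 423 days, extending the deadline to May 8, 2024.
None of the other events listed affects the running of the period under the stated rules.

May 8, 2024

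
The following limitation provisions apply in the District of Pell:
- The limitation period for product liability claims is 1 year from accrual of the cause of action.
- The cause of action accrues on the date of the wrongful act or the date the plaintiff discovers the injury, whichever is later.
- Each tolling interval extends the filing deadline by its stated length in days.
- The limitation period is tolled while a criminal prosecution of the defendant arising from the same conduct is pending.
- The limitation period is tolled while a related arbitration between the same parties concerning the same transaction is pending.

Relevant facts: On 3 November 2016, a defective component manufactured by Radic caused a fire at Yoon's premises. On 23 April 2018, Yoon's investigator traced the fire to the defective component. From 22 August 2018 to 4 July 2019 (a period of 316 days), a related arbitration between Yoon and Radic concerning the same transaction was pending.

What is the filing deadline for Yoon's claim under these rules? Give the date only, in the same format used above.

Because discovery on 23 April 2018 post-dates the 3 November 2016 act, accrual under the later-of rule falls on 23 April 2018.
1 year from 23 April 2018 is 23 April 2019.
The period was tolled for 316 days by the pending related arbitration (22 August 2018 to 4 July 2019), pushing the deadline to 4 March 2020.

4 March 2020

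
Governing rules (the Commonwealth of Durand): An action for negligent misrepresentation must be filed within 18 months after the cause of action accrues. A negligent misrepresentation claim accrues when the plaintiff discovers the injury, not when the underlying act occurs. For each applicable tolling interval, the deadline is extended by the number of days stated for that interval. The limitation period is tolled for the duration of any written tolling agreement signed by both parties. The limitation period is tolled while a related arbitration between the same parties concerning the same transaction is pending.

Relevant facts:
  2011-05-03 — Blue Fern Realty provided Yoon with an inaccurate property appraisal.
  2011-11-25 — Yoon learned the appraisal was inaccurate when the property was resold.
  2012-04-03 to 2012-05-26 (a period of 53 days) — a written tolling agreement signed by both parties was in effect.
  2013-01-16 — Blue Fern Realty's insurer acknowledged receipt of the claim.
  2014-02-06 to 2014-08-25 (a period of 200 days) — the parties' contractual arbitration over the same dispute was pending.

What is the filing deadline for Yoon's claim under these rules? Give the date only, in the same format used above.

Accrual is tied to discovery, so the period began on 2011-11-25 rather than on 2011-05-03 when the act occurred.
18 months from 2011-11-25 is 2013-05-25.
The period was tolled for 53 days by the written tolling agreement (2012-04-03 to 2012-05-26), pushing the deadline to 2013-07-17.
By the time the pending related arbitration began on 2014-02-06, the limitation period had already expired on 2013-07-17; that interval cannot revive it.
Nothing else in the chronology tolls or restarts the period.

2013-07-17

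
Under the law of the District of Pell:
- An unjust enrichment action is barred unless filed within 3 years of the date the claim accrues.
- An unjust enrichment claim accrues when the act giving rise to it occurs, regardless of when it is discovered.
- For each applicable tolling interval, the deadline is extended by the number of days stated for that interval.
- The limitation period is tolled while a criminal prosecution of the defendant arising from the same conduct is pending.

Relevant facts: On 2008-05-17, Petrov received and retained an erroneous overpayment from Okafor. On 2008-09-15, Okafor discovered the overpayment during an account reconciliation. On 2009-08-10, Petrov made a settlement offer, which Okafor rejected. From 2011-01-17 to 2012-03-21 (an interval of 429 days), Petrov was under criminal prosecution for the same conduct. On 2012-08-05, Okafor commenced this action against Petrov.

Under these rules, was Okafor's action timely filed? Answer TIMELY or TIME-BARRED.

Because the rule ties accrual to occurrence, the claim accrued on 2008-05-17, not on the 2008-09-15 discovery date.
Adding the 3 years base period to 2008-05-17 gives a deadline of 2011-05-17, before any tolling.
Because the pending criminal prosecution ran from 2011-01-17 to 2012-03-21, the deadline is extended by 429 days to 2012-07-19.
None of the other events listed affects the running of the period under the stated rules.
Filing on 2012-08-05 missed the 2012-07-19 deadline — the action is time-barred.

TIME-BARRED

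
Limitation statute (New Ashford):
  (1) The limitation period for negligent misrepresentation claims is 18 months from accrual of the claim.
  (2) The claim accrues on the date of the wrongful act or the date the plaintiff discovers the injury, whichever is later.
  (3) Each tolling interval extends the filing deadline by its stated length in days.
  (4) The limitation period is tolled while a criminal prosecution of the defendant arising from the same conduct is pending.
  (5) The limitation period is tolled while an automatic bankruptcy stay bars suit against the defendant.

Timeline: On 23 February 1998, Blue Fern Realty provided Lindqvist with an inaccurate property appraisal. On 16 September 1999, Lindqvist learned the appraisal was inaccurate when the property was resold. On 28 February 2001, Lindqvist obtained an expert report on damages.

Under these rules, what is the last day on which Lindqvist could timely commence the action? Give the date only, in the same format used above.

16 March 2001

Taking the later of the act (23 February 1998) and discovery (16 September 1999), the claim accrued on 16 September 1999.
The untolled deadline — 18 months after 16 September 1999 — is 16 March 2001.
The other events in the timeline have no effect on the limitation period under the stated rules.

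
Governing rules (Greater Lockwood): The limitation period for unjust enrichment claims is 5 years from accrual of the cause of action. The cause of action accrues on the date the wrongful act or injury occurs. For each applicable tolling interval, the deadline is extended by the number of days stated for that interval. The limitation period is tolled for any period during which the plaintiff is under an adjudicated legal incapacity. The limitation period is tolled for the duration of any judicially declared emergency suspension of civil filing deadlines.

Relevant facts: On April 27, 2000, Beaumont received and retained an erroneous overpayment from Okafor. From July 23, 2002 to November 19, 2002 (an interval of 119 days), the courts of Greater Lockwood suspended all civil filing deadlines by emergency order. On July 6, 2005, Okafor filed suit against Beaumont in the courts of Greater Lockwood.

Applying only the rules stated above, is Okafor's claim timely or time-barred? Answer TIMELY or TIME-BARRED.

The claim accrued on April 27, 2000, when the wrongful act occurred.
The untolled deadline — 5 years after April 27, 2000 — is April 27, 2005.
The period was tolled for 119 days by the emergency suspension of filing deadlines (July 23, 2002 to November 19, 2002), pushing the deadline to August 24, 2005.
The July 6, 2005 filing precedes the August 24, 2005 deadline; the claim is timely.

TIMELY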